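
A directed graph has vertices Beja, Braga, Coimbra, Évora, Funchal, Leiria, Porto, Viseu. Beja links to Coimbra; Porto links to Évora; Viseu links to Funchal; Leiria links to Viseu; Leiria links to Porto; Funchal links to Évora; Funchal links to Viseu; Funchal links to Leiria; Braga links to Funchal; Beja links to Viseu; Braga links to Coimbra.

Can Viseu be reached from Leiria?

Yes

Explore from Leiria.
Distance 1: reach Porto, Viseu.
Found Viseu.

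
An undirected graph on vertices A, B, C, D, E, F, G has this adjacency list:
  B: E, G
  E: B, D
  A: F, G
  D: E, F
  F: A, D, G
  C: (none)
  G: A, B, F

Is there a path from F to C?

No

Explore from F.
Distance 1: reach A, D, G.
Distance 2: reach B, E.
The search is exhausted without reaching C; it lies in a different component.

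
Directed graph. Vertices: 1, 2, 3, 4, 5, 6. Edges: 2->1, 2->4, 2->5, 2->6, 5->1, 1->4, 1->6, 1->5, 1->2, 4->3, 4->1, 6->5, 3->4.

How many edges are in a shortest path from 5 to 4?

2

Distance 0: 5.
Distance 1: 1.
Distance 2: 2, 4, 6 — contains 4.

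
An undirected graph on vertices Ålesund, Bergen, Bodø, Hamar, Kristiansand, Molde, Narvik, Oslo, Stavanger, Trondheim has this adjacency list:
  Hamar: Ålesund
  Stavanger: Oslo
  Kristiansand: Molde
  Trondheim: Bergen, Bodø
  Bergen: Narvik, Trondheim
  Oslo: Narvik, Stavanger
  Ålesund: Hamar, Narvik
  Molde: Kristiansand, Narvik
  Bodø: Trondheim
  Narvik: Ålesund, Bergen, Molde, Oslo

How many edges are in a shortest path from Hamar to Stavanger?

4

Distance 0: Hamar.
Distance 1: Ålesund.
Distance 2: Narvik.
Distance 3: Bergen, Molde, Oslo.
Distance 4: Kristiansand, Stavanger, Trondheim — contains Stavanger.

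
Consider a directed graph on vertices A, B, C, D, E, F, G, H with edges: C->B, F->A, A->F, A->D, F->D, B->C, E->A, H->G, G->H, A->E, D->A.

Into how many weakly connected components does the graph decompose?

3

From A: component {A, D, E, F}.
From B: component {B, C}.
From G: component {G, H}.
That's 3 components.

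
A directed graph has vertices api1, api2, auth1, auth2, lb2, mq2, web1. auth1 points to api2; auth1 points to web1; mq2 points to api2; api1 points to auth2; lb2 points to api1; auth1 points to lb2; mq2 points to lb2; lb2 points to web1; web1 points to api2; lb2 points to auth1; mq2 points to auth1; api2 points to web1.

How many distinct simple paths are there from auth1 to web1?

3

auth1→api2→web1
auth1→lb2→web1
auth1→web1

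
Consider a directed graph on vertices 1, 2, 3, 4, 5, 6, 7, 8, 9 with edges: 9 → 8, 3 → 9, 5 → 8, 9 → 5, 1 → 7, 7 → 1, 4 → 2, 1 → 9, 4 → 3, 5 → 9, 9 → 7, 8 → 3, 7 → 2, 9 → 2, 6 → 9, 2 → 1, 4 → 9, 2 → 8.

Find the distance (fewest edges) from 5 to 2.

2

Distance 0: 5.
Distance 1: 8, 9.
Distance 2: 2, 3, 7 — contains 2.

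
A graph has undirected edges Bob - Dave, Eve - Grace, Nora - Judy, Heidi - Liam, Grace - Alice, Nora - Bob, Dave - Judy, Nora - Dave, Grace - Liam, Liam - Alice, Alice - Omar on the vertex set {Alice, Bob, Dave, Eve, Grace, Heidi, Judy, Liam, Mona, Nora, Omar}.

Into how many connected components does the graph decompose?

3

From Alice: component {Alice, Eve, Grace, Heidi, Liam, Omar}.
From Bob: component {Bob, Dave, Judy, Nora}.
From Mona: component {Mona}.
That's 3 components.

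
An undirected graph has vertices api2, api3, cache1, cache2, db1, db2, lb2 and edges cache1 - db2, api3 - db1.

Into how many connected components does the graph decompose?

From api2: component {api2}.
From api3: component {api3, db1}.
From cache1: component {cache1, db2}.
From cache2: component {cache2}.
From lb2: component {lb2}.
That's 5 components.

5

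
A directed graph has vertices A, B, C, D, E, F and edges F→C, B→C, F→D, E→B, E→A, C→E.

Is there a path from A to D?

No

A has no outgoing edges, so nothing is reachable from it.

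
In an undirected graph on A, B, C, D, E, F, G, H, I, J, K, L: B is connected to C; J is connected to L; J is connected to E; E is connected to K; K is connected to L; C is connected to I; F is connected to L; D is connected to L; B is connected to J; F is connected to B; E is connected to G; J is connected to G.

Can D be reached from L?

Yes

Explore from L.
Distance 1: reach D, F, J, K.
Found D.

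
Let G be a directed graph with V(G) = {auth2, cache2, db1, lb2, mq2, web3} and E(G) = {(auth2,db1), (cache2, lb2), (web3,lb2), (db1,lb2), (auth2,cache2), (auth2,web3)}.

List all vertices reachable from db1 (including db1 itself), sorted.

db1, lb2

Start at db1.
Its neighbours: lb2.
Nothing further is reachable.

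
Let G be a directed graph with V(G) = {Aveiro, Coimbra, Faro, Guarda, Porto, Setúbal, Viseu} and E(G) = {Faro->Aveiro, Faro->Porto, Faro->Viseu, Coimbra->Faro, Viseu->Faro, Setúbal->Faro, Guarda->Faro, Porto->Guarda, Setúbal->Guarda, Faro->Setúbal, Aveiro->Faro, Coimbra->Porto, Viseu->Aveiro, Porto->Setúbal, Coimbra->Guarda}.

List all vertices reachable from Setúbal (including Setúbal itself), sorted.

Aveiro, Faro, Guarda, Porto, Setúbal, Viseu

Start at Setúbal.
Its neighbours: Faro, Guarda.
Then their neighbours: Aveiro, Porto, Viseu.
Nothing further is reachable.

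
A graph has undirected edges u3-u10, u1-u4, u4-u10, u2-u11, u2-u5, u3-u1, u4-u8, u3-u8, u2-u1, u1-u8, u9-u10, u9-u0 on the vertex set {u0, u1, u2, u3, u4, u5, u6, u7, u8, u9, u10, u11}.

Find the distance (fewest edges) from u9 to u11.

5

Distance 0: u9.
Distance 1: u0, u10.
Distance 2: u3, u4.
Distance 3: u1, u8.
Distance 4: u2.
Distance 5: u5, u11 — contains u11.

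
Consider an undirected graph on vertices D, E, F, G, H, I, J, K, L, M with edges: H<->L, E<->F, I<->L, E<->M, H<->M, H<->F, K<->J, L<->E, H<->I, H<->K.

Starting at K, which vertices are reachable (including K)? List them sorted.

Start at K.
Its neighbours: H, J.
Then their neighbours: F, I, L, M.
Then next layer: E.
Nothing further is reachable.

E, F, H, I, J, K, L, M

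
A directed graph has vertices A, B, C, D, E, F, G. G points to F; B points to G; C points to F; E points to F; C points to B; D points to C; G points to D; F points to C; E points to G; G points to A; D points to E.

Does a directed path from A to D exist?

No

A has no outgoing edges, so nothing is reachable from it.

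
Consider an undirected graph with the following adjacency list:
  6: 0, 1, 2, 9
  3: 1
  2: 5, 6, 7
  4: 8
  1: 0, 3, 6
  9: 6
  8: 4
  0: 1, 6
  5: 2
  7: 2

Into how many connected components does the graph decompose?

2

From 0: component {0, 1, 2, 3, 5, 6, 7, 9}.
From 4: component {4, 8}.
That's 2 components.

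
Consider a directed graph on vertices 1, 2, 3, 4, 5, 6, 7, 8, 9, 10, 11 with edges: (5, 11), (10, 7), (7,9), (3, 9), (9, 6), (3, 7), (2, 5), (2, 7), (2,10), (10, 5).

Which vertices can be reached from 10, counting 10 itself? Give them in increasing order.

Start at 10.
Its neighbours: 5, 7.
Then their neighbours: 9, 11.
Then next layer: 6.
Nothing further is reachable.

5, 6, 7, 9, 10, 11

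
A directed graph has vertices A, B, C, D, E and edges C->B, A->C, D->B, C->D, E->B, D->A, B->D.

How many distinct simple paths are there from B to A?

1

B→D→A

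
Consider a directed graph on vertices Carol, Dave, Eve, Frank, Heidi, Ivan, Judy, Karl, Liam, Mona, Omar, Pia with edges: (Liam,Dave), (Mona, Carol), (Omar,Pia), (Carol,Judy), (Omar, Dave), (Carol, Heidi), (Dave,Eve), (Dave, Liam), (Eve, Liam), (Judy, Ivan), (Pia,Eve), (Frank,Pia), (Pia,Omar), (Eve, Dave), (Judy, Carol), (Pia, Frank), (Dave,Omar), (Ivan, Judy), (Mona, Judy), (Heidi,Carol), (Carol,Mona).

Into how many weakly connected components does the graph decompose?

3

From Carol: component {Carol, Heidi, Ivan, Judy, Mona}.
From Dave: component {Dave, Eve, Frank, Liam, Omar, Pia}.
From Karl: component {Karl}.
That's 3 components.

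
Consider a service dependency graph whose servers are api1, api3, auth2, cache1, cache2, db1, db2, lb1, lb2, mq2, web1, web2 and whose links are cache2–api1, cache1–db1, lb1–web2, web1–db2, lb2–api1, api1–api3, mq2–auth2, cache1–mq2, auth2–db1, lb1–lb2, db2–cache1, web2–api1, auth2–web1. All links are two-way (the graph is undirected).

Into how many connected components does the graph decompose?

2

From api1: component {api1, api3, cache2, lb1, lb2, web2}.
From auth2: component {auth2, cache1, db1, db2, mq2, web1}.
That's 2 components.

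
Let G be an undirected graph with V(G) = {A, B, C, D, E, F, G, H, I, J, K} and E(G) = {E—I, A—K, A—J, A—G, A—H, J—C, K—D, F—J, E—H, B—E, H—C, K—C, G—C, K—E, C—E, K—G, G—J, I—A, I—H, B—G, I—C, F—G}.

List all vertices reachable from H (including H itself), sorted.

A, B, C, D, E, F, G, H, I, J, K

Start at H.
Its neighbours: A, C, E, I.
Then their neighbours: B, G, J, K.
Then next layer: D, F.
Every vertex is now reached.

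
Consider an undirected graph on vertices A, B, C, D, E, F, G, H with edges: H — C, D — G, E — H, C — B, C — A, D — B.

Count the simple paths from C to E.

1

C–H–E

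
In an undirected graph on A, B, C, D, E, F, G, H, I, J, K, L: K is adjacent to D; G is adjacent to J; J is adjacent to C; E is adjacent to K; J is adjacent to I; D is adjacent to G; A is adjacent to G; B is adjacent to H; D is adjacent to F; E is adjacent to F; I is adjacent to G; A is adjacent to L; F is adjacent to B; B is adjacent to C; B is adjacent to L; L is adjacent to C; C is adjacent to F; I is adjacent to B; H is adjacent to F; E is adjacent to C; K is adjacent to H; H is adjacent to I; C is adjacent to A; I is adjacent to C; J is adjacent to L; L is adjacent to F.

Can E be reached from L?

Explore from L.
Distance 1: reach A, B, C, F, J.
Distance 2: reach D, E, G, H, I.
Found E.

Yes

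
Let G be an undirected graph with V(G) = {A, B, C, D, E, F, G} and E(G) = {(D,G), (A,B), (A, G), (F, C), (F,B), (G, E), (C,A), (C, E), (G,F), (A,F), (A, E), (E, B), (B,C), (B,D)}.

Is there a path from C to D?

Explore from C.
Distance 1: reach A, B, E, F.
Distance 2: reach D, G.
Found D.

Yes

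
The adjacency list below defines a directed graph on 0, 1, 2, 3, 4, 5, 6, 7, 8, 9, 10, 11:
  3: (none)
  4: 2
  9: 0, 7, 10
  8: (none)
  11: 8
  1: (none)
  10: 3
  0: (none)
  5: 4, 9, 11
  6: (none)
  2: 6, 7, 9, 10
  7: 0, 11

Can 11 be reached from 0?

0 has no outgoing edges, so nothing is reachable from it.

No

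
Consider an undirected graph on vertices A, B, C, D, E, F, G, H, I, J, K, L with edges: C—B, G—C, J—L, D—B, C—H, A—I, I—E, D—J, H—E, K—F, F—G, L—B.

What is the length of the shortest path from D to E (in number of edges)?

Distance 0: D.
Distance 1: B, J.
Distance 2: C, L.
Distance 3: G, H.
Distance 4: E, F — contains E.

4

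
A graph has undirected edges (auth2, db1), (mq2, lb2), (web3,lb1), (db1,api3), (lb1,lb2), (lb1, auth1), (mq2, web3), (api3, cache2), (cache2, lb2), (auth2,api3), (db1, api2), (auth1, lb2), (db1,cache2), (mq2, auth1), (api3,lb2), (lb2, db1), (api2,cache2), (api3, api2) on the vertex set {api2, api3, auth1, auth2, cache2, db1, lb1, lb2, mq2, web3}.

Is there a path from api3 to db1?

Explore from api3.
Distance 1: reach api2, auth2, cache2, db1, lb2.
Found db1.

Yes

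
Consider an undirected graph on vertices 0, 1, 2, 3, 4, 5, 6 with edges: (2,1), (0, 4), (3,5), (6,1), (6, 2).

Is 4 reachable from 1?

Explore from 1.
Distance 1: reach 2, 6.
The search is exhausted without reaching 4; it lies in a different component.

No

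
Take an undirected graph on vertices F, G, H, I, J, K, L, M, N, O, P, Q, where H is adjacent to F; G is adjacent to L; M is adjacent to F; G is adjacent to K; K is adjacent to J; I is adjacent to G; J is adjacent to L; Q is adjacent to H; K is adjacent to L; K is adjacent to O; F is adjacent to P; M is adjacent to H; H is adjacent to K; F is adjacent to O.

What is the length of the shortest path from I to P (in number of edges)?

5

Distance 0: I.
Distance 1: G.
Distance 2: K, L.
Distance 3: H, J, O.
Distance 4: F, M, Q.
Distance 5: P — contains P.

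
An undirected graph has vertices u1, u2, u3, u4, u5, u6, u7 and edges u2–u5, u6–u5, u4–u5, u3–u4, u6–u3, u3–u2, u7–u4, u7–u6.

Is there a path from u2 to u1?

No

Explore from u2.
Distance 1: reach u3, u5.
Distance 2: reach u4, u6.
Distance 3: reach u7.
The search is exhausted without reaching u1; it lies in a different component.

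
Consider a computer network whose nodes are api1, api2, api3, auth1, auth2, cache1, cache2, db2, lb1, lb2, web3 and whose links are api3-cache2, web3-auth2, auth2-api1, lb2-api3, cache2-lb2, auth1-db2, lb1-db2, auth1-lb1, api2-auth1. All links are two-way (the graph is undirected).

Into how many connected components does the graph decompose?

From api1: component {api1, auth2, web3}.
From api2: component {api2, auth1, db2, lb1}.
From api3: component {api3, cache2, lb2}.
From cache1: component {cache1}.
That's 4 components.

4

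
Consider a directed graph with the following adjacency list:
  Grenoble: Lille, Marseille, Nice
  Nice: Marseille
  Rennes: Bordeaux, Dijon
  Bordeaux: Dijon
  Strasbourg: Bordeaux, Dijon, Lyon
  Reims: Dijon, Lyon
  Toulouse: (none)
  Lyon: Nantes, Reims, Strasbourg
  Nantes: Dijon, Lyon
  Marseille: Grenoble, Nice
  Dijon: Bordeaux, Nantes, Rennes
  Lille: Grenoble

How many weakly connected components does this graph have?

From Bordeaux: component {Bordeaux, Dijon, Lyon, Nantes, Reims, Rennes, Strasbourg}.
From Grenoble: component {Grenoble, Lille, Marseille, Nice}.
From Toulouse: component {Toulouse}.
That's 3 components.

3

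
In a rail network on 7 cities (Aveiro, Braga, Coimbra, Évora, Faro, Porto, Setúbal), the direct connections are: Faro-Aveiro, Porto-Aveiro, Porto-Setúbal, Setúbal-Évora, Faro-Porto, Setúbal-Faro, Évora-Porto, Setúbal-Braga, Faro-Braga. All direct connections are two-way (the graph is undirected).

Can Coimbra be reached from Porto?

No

Explore from Porto.
Distance 1: reach Aveiro, Évora, Faro, Setúbal.
Distance 2: reach Braga.
The search is exhausted without reaching Coimbra; it lies in a different component.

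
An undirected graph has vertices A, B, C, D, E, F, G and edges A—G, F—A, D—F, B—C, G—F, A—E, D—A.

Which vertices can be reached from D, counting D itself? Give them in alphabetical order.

Start at D.
Its neighbours: A, F.
Then their neighbours: E, G.
Nothing further is reachable.

A, D, E, F, G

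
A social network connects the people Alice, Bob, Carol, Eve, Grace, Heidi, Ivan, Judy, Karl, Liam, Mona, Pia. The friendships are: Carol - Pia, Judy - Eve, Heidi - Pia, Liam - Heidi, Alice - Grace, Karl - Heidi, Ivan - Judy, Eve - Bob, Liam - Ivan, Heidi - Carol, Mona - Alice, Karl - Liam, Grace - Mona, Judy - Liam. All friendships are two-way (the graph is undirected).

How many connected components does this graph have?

2

From Alice: component {Alice, Grace, Mona}.
From Bob: component {Bob, Carol, Eve, Heidi, Ivan, Judy, Karl, Liam, Pia}.
That's 2 components.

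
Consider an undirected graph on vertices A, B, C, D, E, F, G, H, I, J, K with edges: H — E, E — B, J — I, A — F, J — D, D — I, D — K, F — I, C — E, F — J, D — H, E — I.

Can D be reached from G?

No

G has no edges, so nothing is reachable from it.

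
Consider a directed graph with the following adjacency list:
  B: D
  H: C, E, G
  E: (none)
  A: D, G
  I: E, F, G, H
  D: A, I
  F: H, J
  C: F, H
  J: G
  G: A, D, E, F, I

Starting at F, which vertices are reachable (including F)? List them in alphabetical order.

A, C, D, E, F, G, H, I, J

Start at F.
Its neighbours: H, J.
Then their neighbours: C, E, G.
Then next layer: A, D, I.
Nothing further is reachable.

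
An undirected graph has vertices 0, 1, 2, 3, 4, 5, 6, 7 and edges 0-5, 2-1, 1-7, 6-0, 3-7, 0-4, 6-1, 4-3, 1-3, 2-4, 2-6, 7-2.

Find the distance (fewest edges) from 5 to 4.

2

Distance 0: 5.
Distance 1: 0.
Distance 2: 4, 6 — contains 4.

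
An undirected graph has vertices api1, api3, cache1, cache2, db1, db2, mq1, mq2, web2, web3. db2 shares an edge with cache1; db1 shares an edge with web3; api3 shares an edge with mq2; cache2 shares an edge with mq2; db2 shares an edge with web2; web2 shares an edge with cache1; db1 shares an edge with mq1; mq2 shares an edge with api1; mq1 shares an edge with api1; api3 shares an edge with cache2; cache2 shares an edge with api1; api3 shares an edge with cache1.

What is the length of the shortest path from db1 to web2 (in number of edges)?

6

Distance 0: db1.
Distance 1: mq1, web3.
Distance 2: api1.
Distance 3: cache2, mq2.
Distance 4: api3.
Distance 5: cache1.
Distance 6: db2, web2 — contains web2.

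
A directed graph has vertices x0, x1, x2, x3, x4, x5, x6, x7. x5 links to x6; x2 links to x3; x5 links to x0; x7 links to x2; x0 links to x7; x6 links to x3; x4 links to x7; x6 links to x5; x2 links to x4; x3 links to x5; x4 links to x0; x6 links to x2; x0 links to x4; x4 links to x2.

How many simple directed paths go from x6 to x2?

7

x6→x2
x6→x3→x5→x0→x4→x2
x6→x3→x5→x0→x4→x7→x2
x6→x3→x5→x0→x7→x2
x6→x5→x0→x4→x2
x6→x5→x0→x4→x7→x2
x6→x5→x0→x7→x2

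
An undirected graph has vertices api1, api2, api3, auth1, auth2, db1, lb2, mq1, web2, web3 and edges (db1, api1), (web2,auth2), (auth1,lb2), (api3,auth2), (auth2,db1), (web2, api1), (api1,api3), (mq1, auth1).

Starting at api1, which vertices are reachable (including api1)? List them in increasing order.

api1, api3, auth2, db1, web2

Start at api1.
Its neighbours: api3, db1, web2.
Then their neighbours: auth2.
Nothing further is reachable.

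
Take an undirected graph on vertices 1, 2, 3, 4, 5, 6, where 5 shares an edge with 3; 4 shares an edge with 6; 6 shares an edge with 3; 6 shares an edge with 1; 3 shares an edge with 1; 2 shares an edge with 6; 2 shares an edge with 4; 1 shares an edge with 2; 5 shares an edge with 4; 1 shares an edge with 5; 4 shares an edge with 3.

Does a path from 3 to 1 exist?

Explore from 3.
Distance 1: reach 1, 4, 5, 6.
Found 1.

Yes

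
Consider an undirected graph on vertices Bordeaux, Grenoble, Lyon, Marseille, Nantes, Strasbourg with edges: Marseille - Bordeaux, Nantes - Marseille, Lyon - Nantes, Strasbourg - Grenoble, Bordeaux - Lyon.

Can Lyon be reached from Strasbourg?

No

Explore from Strasbourg.
Distance 1: reach Grenoble.
The search is exhausted without reaching Lyon; it lies in a different component.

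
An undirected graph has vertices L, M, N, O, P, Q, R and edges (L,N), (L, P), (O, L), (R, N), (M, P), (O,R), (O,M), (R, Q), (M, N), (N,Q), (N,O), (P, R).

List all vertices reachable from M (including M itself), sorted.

Start at M.
Its neighbours: N, O, P.
Then their neighbours: L, Q, R.
Every vertex is now reached.

L, M, N, O, P, Q, R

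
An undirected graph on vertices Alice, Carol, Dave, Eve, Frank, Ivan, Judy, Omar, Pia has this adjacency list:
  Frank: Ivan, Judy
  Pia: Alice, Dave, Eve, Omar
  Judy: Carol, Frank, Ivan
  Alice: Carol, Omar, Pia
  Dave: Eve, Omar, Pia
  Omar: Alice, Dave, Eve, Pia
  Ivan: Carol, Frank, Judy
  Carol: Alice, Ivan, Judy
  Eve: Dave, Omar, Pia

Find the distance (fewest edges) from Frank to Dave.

5

Distance 0: Frank.
Distance 1: Ivan, Judy.
Distance 2: Carol.
Distance 3: Alice.
Distance 4: Omar, Pia.
Distance 5: Dave, Eve — contains Dave.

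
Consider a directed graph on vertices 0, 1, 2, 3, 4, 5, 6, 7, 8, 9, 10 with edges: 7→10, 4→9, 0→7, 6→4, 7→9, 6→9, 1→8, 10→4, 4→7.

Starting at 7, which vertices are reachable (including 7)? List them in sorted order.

4, 7, 9, 10

Start at 7.
Its neighbours: 9, 10.
Then their neighbours: 4.
Nothing further is reachable.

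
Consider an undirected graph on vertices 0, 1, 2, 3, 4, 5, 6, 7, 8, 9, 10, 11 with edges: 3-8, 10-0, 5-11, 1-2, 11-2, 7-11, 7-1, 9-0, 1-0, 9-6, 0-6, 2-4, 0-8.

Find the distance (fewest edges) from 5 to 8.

Distance 0: 5.
Distance 1: 11.
Distance 2: 2, 7.
Distance 3: 1, 4.
Distance 4: 0.
Distance 5: 6, 8, 9, 10 — contains 8.

5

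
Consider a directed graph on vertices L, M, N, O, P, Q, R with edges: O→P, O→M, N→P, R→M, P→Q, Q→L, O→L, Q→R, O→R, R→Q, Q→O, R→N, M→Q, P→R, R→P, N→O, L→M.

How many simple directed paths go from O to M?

10

O→L→M
O→M
O→P→Q→L→M
O→P→Q→R→M
O→P→R→M
O→P→R→Q→L→M
O→R→M
O→R→N→P→Q→L→M
O→R→P→Q→L→M
O→R→Q→L→M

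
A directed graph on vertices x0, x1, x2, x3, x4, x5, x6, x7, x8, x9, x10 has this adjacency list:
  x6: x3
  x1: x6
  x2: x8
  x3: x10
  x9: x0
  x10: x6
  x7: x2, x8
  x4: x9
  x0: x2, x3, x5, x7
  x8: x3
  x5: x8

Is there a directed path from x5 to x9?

No

Explore from x5.
Distance 1: reach x8.
Distance 2: reach x3.
Distance 3: reach x10.
Distance 4: reach x6.
The search from x5 is exhausted; no directed path reaches x9.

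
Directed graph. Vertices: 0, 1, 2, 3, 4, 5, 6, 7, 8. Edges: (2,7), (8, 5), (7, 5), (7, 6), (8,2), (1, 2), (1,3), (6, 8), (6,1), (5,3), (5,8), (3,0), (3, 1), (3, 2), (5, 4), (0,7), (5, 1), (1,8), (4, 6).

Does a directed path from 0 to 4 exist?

Explore from 0.
Distance 1: reach 7.
Distance 2: reach 5, 6.
Distance 3: reach 1, 3, 4, 8.
Found 4.

Yes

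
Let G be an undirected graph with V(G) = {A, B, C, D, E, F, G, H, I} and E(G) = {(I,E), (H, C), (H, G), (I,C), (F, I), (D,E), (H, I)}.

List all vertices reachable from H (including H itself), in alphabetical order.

C, D, E, F, G, H, I

Start at H.
Its neighbours: C, G, I.
Then their neighbours: E, F.
Then next layer: D.
Nothing further is reachable.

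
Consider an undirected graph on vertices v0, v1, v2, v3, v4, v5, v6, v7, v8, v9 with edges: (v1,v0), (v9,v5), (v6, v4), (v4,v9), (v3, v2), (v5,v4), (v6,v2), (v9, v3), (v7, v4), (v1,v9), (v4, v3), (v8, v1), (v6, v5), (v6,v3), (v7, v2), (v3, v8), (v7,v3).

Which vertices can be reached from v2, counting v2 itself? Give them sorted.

Start at v2.
Its neighbours: v3, v6, v7.
Then their neighbours: v4, v5, v8, v9.
Then next layer: v1.
Then next layer: v0.
Every vertex is now reached.

v0, v1, v2, v3, v4, v5, v6, v7, v8, v9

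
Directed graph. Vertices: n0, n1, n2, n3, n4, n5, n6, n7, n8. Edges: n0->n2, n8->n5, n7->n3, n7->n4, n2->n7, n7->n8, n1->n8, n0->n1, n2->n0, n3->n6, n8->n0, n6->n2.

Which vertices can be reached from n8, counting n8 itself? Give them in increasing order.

n0, n1, n2, n3, n4, n5, n6, n7, n8

Start at n8.
Its neighbours: n0, n5.
Then their neighbours: n1, n2.
Then next layer: n7.
Then next layer: n3, n4.
Then next layer: n6.
Every vertex is now reached.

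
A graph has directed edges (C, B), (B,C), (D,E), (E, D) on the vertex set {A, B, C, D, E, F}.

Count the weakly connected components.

From A: component {A}.
From B: component {B, C}.
From D: component {D, E}.
From F: component {F}.
That's 4 components.

4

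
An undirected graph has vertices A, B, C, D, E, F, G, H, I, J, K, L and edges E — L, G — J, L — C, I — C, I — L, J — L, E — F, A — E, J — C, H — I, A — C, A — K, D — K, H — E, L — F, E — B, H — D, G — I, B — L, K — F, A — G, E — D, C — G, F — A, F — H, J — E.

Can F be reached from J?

Yes

Explore from J.
Distance 1: reach C, E, G, L.
Distance 2: reach A, B, D, F, H, I.
Found F.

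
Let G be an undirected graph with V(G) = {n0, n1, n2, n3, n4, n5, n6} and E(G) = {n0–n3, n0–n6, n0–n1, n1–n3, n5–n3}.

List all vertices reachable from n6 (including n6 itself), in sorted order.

Start at n6.
Its neighbours: n0.
Then their neighbours: n1, n3.
Then next layer: n5.
Nothing further is reachable.

n0, n1, n3, n5, n6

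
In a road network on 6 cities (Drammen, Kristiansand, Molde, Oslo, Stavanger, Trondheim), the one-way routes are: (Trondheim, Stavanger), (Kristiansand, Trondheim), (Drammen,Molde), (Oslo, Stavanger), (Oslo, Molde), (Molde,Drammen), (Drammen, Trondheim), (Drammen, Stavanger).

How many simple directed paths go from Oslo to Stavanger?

Oslo→Molde→Drammen→Stavanger
Oslo→Molde→Drammen→Trondheim→Stavanger
Oslo→Stavanger

3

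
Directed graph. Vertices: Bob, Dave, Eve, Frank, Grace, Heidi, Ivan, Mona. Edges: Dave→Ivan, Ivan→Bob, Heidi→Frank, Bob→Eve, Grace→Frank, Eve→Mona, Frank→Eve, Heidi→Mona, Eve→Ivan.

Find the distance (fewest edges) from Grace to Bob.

4

Distance 0: Grace.
Distance 1: Frank.
Distance 2: Eve.
Distance 3: Ivan, Mona.
Distance 4: Bob — contains Bob.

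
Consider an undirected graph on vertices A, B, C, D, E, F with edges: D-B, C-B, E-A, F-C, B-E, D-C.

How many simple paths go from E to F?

E–B–C–F
E–B–D–C–F

2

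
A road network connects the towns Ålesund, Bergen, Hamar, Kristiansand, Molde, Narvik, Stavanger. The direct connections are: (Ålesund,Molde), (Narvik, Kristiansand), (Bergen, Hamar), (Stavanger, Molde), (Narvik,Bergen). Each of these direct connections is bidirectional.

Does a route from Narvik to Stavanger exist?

Explore from Narvik.
Distance 1: reach Bergen, Kristiansand.
Distance 2: reach Hamar.
The search is exhausted without reaching Stavanger; it lies in a different component.

No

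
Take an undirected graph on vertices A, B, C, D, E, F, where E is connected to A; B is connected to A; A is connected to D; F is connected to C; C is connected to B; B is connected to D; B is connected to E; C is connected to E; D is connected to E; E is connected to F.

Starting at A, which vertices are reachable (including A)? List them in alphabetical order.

A, B, C, D, E, F

Start at A.
Its neighbours: B, D, E.
Then their neighbours: C, F.
Every vertex is now reached.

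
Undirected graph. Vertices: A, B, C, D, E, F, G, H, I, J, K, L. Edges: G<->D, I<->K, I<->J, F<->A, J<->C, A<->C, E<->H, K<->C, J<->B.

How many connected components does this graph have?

4

From A: component {A, B, C, F, I, J, K}.
From D: component {D, G}.
From E: component {E, H}.
From L: component {L}.
That's 4 components.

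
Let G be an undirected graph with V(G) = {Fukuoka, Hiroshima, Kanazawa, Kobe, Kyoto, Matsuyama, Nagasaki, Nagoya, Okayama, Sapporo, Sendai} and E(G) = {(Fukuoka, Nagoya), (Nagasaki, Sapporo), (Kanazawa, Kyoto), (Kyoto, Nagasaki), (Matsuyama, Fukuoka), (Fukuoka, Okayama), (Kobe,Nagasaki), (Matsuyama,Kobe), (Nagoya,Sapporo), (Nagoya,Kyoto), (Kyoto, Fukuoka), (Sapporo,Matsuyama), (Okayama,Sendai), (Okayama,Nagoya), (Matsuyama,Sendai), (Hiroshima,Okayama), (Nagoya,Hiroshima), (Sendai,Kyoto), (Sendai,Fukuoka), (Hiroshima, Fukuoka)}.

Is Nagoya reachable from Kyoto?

Yes

Explore from Kyoto.
Distance 1: reach Fukuoka, Kanazawa, Nagasaki, Nagoya, Sendai.
Found Nagoya.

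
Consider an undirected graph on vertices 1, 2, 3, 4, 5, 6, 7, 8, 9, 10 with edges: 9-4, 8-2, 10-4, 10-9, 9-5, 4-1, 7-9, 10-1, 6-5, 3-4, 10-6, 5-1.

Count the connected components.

2

From 1: component {1, 3, 4, 5, 6, 7, 9, 10}.
From 2: component {2, 8}.
That's 2 components.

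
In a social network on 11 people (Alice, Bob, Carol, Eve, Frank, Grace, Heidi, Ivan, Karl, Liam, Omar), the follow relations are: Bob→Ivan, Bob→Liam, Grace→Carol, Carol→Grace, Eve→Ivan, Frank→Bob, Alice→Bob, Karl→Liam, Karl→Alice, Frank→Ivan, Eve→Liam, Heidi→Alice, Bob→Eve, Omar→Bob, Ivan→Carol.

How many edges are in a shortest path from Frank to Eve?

2

Distance 0: Frank.
Distance 1: Bob, Ivan.
Distance 2: Carol, Eve, Liam — contains Eve.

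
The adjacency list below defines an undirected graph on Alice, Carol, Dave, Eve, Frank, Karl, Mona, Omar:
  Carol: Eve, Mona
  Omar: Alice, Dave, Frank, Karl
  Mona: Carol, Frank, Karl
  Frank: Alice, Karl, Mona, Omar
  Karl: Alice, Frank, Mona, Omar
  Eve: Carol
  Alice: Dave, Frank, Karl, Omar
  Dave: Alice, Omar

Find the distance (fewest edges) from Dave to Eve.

5

Distance 0: Dave.
Distance 1: Alice, Omar.
Distance 2: Frank, Karl.
Distance 3: Mona.
Distance 4: Carol.
Distance 5: Eve — contains Eve.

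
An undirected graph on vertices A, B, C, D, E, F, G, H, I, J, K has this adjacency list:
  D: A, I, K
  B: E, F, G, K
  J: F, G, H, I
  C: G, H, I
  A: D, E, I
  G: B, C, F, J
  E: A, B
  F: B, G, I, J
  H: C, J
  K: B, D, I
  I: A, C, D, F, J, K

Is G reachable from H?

Yes

Explore from H.
Distance 1: reach C, J.
Distance 2: reach F, G, I.
Found G.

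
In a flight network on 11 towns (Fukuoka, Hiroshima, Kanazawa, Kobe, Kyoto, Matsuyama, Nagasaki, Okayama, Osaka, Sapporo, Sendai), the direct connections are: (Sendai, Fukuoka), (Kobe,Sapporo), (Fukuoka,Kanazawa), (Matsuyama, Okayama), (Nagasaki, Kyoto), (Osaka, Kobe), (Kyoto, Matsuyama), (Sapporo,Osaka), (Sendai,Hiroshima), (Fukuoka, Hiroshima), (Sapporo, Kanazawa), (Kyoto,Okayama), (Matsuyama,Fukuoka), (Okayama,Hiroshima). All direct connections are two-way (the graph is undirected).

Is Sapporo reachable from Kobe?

Yes

Explore from Kobe.
Distance 1: reach Osaka, Sapporo.
Found Sapporo.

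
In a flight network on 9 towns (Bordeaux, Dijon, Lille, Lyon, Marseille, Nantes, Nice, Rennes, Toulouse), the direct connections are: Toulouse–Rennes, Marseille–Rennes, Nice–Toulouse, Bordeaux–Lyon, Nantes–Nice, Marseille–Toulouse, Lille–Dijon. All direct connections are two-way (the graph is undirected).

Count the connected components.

From Bordeaux: component {Bordeaux, Lyon}.
From Dijon: component {Dijon, Lille}.
From Marseille: component {Marseille, Nantes, Nice, Rennes, Toulouse}.
That's 3 components.

3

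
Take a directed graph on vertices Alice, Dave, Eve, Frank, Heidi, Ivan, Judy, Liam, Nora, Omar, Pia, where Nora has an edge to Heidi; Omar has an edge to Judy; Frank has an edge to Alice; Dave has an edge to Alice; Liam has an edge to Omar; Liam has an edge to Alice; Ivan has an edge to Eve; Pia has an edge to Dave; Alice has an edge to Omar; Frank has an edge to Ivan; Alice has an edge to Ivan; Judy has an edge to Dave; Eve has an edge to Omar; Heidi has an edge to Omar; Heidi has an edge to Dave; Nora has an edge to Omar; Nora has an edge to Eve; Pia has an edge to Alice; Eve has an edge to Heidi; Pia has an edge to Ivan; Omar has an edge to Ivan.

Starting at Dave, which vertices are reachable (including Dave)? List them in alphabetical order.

Alice, Dave, Eve, Heidi, Ivan, Judy, Omar

Start at Dave.
Its neighbours: Alice.
Then their neighbours: Ivan, Omar.
Then next layer: Eve, Judy.
Then next layer: Heidi.
Nothing further is reachable.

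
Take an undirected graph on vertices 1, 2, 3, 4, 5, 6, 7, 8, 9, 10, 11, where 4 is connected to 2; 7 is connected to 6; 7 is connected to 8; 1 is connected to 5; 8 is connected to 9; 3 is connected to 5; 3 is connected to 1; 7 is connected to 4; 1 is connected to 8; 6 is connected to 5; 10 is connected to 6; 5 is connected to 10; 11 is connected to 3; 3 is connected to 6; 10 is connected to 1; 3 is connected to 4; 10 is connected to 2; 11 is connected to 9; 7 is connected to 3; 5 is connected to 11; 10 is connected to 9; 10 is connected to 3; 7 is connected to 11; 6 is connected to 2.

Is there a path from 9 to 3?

Explore from 9.
Distance 1: reach 8, 10, 11.
Distance 2: reach 1, 2, 3, 5, 6, 7.
Found 3.

Yes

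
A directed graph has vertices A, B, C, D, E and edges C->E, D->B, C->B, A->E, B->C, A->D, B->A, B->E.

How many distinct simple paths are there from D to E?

D→B→A→E
D→B→C→E
D→B→E

3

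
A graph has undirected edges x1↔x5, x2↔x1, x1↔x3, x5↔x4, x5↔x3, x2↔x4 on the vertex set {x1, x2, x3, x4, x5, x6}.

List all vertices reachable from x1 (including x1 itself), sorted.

Start at x1.
Its neighbours: x2, x3, x5.
Then their neighbours: x4.
Nothing further is reachable.

x1, x2, x3, x4, x5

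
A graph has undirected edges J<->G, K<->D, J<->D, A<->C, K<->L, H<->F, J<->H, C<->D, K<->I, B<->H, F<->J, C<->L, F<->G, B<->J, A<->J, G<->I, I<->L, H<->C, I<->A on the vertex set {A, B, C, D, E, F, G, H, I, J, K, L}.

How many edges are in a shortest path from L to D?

2

Distance 0: L.
Distance 1: C, I, K.
Distance 2: A, D, G, H — contains D.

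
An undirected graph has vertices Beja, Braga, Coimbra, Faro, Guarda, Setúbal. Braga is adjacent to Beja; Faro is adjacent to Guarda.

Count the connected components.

4

From Beja: component {Beja, Braga}.
From Coimbra: component {Coimbra}.
From Faro: component {Faro, Guarda}.
From Setúbal: component {Setúbal}.
That's 4 components.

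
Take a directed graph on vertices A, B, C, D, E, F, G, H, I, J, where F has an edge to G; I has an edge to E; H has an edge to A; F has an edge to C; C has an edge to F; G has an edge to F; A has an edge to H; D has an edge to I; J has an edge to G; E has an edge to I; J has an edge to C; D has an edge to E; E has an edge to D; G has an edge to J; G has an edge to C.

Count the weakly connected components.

From A: component {A, H}.
From B: component {B}.
From C: component {C, F, G, J}.
From D: component {D, E, I}.
That's 4 components.

4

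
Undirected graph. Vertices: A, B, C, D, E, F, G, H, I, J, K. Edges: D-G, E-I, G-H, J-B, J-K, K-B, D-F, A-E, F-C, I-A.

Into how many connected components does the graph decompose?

From A: component {A, E, I}.
From B: component {B, J, K}.
From C: component {C, D, F, G, H}.
That's 3 components.

3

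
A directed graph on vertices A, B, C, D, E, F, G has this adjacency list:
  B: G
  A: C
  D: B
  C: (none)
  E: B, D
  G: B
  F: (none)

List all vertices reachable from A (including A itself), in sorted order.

Start at A.
Its neighbours: C.
Nothing further is reachable.

A, C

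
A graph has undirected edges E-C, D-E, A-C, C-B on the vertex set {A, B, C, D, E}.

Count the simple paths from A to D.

A–C–E–D

1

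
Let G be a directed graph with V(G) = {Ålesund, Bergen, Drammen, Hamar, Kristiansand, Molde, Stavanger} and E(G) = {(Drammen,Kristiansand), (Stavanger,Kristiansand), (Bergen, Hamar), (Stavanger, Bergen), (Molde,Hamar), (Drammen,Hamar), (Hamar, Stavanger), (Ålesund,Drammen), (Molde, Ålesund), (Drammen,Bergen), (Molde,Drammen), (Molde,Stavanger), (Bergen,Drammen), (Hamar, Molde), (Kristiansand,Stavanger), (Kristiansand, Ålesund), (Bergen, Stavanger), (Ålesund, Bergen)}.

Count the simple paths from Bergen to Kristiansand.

Bergen→Drammen→Hamar→Molde→Stavanger→Kristiansand
Bergen→Drammen→Hamar→Stavanger→Kristiansand
Bergen→Drammen→Kristiansand
Bergen→Hamar→Molde→Ålesund→Drammen→Kristiansand
Bergen→Hamar→Molde→Drammen→Kristiansand
Bergen→Hamar→Molde→Stavanger→Kristiansand
Bergen→Hamar→Stavanger→Kristiansand
Bergen→Stavanger→Kristiansand

8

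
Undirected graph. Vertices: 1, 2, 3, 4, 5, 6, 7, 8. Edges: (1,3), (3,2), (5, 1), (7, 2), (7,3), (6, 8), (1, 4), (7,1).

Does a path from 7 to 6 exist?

Explore from 7.
Distance 1: reach 1, 2, 3.
Distance 2: reach 4, 5.
The search is exhausted without reaching 6; it lies in a different component.

No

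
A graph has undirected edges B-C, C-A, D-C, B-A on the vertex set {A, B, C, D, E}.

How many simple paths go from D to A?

D–C–A
D–C–B–A

2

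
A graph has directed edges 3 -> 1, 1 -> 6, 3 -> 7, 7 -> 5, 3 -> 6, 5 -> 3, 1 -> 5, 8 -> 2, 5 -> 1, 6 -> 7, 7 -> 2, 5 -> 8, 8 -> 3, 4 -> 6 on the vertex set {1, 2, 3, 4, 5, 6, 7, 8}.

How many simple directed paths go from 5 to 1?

5→1
5→3→1
5→8→3→1

3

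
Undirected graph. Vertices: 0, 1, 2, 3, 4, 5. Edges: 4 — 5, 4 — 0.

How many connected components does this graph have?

4

From 0: component {0, 4, 5}.
From 1: component {1}.
From 2: component {2}.
From 3: component {3}.
That's 4 components.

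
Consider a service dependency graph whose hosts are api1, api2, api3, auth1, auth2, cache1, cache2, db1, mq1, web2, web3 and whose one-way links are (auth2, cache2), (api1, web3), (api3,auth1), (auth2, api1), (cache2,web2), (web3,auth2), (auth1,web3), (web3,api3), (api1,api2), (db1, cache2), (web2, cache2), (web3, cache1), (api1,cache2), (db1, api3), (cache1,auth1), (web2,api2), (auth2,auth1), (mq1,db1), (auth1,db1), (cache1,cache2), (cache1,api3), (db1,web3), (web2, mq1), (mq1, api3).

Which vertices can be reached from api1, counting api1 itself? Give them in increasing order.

api1, api2, api3, auth1, auth2, cache1, cache2, db1, mq1, web2, web3

Start at api1.
Its neighbours: api2, cache2, web3.
Then their neighbours: api3, auth2, cache1, web2.
Then next layer: auth1, mq1.
Then next layer: db1.
Every vertex is now reached.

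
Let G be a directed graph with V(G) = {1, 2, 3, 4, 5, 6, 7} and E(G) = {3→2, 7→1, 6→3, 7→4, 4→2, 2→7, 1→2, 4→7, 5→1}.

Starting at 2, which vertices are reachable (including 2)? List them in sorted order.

Start at 2.
Its neighbours: 7.
Then their neighbours: 1, 4.
Nothing further is reachable.

1, 2, 4, 7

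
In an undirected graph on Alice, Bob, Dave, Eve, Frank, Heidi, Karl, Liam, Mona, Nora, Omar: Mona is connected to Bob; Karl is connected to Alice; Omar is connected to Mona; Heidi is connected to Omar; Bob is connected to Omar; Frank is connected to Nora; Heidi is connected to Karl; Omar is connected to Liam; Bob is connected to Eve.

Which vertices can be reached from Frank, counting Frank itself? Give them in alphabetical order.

Frank, Nora

Start at Frank.
Its neighbours: Nora.
Nothing further is reachable.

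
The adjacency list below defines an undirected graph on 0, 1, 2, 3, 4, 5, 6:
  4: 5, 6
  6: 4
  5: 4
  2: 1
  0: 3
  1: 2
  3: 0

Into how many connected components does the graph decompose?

From 0: component {0, 3}.
From 1: component {1, 2}.
From 4: component {4, 5, 6}.
That's 3 components.

3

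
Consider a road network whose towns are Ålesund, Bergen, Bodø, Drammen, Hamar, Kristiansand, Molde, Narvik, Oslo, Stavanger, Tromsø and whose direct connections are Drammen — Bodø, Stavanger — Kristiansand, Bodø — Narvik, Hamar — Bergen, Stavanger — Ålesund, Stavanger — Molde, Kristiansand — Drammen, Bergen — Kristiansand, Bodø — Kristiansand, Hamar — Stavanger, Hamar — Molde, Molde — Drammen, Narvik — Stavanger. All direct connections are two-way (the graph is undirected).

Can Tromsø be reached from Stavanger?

No

Explore from Stavanger.
Distance 1: reach Ålesund, Hamar, Kristiansand, Molde, Narvik.
Distance 2: reach Bergen, Bodø, Drammen.
The search is exhausted without reaching Tromsø; it lies in a different component.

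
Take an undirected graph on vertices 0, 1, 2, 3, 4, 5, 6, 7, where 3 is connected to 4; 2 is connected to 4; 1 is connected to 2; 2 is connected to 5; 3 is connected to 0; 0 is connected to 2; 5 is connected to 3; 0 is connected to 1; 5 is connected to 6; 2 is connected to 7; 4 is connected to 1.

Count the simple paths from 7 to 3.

7

7–2–0–1–4–3
7–2–0–3
7–2–1–0–3
7–2–1–4–3
7–2–4–1–0–3
7–2–4–3
7–2–5–3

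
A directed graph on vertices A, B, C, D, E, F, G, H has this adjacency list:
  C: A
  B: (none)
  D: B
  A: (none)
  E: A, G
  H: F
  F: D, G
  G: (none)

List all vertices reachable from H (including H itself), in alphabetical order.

B, D, F, G, H

Start at H.
Its neighbours: F.
Then their neighbours: D, G.
Then next layer: B.
Nothing further is reachable.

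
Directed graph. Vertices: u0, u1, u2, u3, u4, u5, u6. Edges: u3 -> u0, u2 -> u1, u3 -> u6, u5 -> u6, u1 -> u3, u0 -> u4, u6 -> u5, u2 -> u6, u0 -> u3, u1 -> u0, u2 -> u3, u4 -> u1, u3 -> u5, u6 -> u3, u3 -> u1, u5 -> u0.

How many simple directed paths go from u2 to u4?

12

u2→u1→u0→u4
u2→u1→u3→u0→u4
u2→u1→u3→u5→u0→u4
u2→u1→u3→u6→u5→u0→u4
u2→u3→u0→u4
u2→u3→u1→u0→u4
u2→u3→u5→u0→u4
u2→u3→u6→u5→u0→u4
u2→u6→u3→u0→u4
u2→u6→u3→u1→u0→u4
u2→u6→u3→u5→u0→u4
u2→u6→u5→u0→u4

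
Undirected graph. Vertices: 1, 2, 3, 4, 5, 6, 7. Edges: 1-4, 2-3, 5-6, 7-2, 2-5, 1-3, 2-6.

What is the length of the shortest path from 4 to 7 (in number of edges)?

4

Distance 0: 4.
Distance 1: 1.
Distance 2: 3.
Distance 3: 2.
Distance 4: 5, 6, 7 — contains 7.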